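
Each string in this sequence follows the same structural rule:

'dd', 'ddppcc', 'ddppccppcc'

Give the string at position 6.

ddppccppccppccppccppcc

Each term is the previous one with ppcc appended.
From ddppccppcc, 3 further steps: ddppccppcc → ddppccppccppcc → ddppccppccppccppcc → (answer).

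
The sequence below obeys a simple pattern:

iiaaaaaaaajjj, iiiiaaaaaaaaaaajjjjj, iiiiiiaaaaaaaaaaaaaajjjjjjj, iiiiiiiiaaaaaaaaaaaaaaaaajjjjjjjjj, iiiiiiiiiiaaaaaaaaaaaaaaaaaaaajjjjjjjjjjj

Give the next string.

iiiiiiiiiiiiaaaaaaaaaaaaaaaaaaaaaaajjjjjjjjjjjjj

Term n consists of 2n-2 i's, followed by 3n+2 a's, followed by 2n-1 j's, where the shown terms are n = 2, 3, 4, 5, 6.
Setting n = 7 gives 12, 23, 13 characters in each block.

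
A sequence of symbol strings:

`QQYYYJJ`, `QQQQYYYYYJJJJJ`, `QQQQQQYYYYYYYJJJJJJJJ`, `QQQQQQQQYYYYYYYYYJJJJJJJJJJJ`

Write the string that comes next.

QQQQQQQQQQYYYYYYYYYYYJJJJJJJJJJJJJJ

The n-th term is 2n Q's then 2n+1 Y's then 3n-1 J's (n = 1, 2, …).
Setting n = 5 gives 10, 11, 14 characters in each block.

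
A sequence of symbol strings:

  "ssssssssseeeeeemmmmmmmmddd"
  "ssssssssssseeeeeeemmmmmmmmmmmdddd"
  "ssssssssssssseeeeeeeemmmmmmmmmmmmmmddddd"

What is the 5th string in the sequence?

ssssssssssssssssseeeeeeeeeemmmmmmmmmmmmmmmmmmmmddddddd

The n-th term is 2n+3 s's then n+3 e's then 3n-1 m's then n d's, where the shown terms are n = 3, 4, 5.
At n = 7 the blocks have lengths 17, 10, 20, 7.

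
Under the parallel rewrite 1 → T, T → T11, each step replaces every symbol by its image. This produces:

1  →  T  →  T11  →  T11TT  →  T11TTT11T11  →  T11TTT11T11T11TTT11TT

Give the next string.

Rewriting the 21 symbols of T11TTT11T11T11TTT11TT one by one yields T11 T T T11 T11 T11 T T T11 T T T11 T T T11 T11 T11 T T T11 T11; concatenated:

T11TTT11T11T11TTT11TTT11TTT11T11T11TTT11T11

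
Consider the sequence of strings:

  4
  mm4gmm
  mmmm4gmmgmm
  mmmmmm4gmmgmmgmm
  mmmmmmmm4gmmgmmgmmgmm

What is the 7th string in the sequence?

mmmmmmmmmmmm4gmmgmmgmmgmmgmmgmm

s(k+1) = mm·s(k)·gmm, so each term gains mm as a prefix and gmm as a suffix.
From mmmmmmmm4gmmgmmgmmgmm, 2 further steps: mmmmmmmm4gmmgmmgmmgmm → mmmmmmmmmm4gmmgmmgmmgmmgmm → (answer).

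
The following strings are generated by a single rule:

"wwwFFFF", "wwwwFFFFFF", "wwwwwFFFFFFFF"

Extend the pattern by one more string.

Each string has the form w^{n+1} F^{2n}, where the shown terms are n = 2, 3, 4.
At n = 5 the blocks have lengths 6, 10.

wwwwwwFFFFFFFFFF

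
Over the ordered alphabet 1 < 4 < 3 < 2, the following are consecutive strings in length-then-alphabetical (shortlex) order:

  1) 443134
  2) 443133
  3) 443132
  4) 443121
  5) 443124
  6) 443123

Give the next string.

The successor of 443123 increments the rightmost position that isn't already 2 and resets every position after it to 1.

443122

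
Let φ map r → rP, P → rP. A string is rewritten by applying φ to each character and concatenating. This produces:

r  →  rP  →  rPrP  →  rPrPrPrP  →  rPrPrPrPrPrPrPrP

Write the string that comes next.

Applying the rule to each of the 16 symbols of rPrPrPrPrPrPrPrP gives the pieces rP rP rP rP rP rP rP rP rP rP rP rP rP rP rP rP, which concatenate to the answer.

rPrPrPrPrPrPrPrPrPrPrPrPrPrPrPrP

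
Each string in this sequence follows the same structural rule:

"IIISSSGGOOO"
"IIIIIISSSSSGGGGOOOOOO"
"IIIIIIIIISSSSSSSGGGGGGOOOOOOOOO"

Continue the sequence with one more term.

Each string has the form I^{3n} S^{2n+1} G^{2n} O^{3n} (n = 1, 2, …).
Setting n = 4 gives 12, 9, 8, 12 characters in each block.

IIIIIIIIIIIISSSSSSSSSGGGGGGGGOOOOOOOOOOOO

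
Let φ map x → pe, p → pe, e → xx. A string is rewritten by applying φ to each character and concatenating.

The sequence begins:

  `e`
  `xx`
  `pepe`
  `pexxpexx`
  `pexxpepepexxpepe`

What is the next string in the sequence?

pexxpepepexxpexxpexxpepepexxpexx

φ(pexxpepepexxpepe) expands symbol-by-symbol to pe xx pe pe pe xx pe xx pe xx pe pe pe xx pe xx; joining the 16 pieces gives the next term.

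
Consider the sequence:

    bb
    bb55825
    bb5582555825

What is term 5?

Each term is the previous one with 55825 appended.
From bb5582555825, 2 further steps: bb5582555825 → bb558255582555825 → (answer).

bb55825558255582555825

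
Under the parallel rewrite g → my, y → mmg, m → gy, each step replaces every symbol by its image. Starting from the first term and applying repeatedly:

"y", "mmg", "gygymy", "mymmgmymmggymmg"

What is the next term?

gymmggygymygymmggygymymymmggygymy

Applying the rule to each of the 15 symbols of mymmgmymmggymmg gives the pieces gy mmg gy gy my gy mmg gy gy my my mmg gy gy my, which concatenate to the answer.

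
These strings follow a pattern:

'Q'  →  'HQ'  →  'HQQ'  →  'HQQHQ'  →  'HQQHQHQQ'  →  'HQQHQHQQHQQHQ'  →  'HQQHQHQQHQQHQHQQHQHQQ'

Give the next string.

This is a Fibonacci-style word recurrence s(k) = s(k−1)·s(k−2): e.g. HQ·Q = HQQ.
Continuing: HQQHQHQQHQQHQHQQHQHQQ · HQQHQHQQHQQHQ gives term 8.

HQQHQHQQHQQHQHQQHQHQQHQQHQHQQHQQHQ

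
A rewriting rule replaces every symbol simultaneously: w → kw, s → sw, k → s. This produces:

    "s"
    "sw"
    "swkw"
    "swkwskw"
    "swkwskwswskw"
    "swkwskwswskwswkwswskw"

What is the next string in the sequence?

φ(swkwskwswskwswkwswskw) expands symbol-by-symbol to sw kw s kw sw s kw sw kw sw s kw sw kw s kw sw kw sw s kw; joining the 21 pieces gives the next term.

swkwskwswskwswkwswskwswkwskwswkwswskw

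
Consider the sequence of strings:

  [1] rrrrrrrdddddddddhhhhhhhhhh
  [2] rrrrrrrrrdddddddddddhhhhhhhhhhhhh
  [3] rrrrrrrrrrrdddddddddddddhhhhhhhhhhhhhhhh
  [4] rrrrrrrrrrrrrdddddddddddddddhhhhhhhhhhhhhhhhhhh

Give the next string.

rrrrrrrrrrrrrrrdddddddddddddddddhhhhhhhhhhhhhhhhhhhhhh

Reading off run lengths: r runs 7, 9, 11, 13; d runs 9, 11, 13, 15; h runs 10, 13, 16, 19 — each is linear in n, where the shown terms are n = 3, 4, 5, 6.
Setting n = 7 gives 15, 17, 22 characters in each block.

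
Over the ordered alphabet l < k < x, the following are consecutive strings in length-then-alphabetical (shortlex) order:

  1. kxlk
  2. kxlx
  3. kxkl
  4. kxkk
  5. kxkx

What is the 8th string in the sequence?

kxxx

Continuing the enumeration 3 steps past kxkx: kxkx → kxxl → kxxk → (answer).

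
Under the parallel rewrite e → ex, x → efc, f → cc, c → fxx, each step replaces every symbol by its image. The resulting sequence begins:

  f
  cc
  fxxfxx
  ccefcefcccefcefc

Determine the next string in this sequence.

Replace each of the 16 characters of ccefcefcccefcefc in place — fxx fxx ex cc fxx ex cc fxx fxx fxx ex cc fxx ex cc fxx — and concatenate.

fxxfxxexccfxxexccfxxfxxfxxexccfxxexccfxx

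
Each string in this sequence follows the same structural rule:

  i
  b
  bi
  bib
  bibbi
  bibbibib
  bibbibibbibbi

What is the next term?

This is a Fibonacci-style word recurrence s(k) = s(k−1)·s(k−2): e.g. b·i = bi.
The next term joins bibbibibbibbi and bibbibib.

bibbibibbibbibibbibib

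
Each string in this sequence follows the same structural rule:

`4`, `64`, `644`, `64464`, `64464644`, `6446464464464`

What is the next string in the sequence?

644646446446464464644

Each term (from the third on) is the previous term followed by the one before it: term 3 = 64·4 = 644.
So term 7 is 6446464464464·64464644.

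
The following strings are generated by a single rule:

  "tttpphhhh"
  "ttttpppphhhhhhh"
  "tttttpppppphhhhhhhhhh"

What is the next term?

The n-th term is n+2 t's then 2n p's then 3n+1 h's (n = 1, 2, …).
For the next term, n = 4, so the run lengths are 6, 8, 13.

ttttttpppppppphhhhhhhhhhhhh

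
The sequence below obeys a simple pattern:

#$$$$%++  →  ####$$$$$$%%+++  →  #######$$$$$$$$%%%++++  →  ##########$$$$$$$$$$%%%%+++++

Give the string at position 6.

Reading off run lengths: # runs 1, 4, 7, 10; $ runs 4, 6, 8, 10; % runs 1, 2, 3, 4; + runs 2, 3, 4, 5 — each is linear in n (n = 1, 2, …).
Setting n = 6 gives 16, 14, 6, 7 characters in each block.

################$$$$$$$$$$$$$$%%%%%%+++++++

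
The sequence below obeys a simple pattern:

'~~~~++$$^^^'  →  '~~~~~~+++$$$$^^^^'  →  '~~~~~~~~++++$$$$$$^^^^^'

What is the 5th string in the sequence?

~~~~~~~~~~~~++++++$$$$$$$$$$^^^^^^^

Each string has the form ~^{2n+2} +^{n+1} $^{2n} ^^{n+2} (n = 1, 2, …).
Setting n = 5 gives 12, 6, 10, 7 characters in each block.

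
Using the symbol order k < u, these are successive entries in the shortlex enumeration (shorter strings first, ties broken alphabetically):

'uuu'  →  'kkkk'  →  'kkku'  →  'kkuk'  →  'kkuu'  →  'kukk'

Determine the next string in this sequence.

The successor of kukk increments the rightmost position that isn't already u and resets every position after it to k.

kuku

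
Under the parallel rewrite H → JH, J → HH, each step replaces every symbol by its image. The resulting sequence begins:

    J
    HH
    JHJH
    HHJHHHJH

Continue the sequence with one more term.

Expanding HHJHHHJH: H→JH, H→JH, J→HH, H→JH, H→JH, H→JH, J→HH, H→JH. Concatenated: JH JH HH JH JH JH HH JH.

JHJHHHJHJHJHHHJH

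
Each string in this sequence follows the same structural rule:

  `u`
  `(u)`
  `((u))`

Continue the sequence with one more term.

(((u)))

Every step adds ( to the front and ) to the end of the previous string.
So the next term is (·((u))·).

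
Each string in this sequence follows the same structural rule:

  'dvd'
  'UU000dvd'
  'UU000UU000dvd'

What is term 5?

Every step adds UU000 at the front: s(k+1) = UU000·s(k).
From UU000UU000dvd, 2 further steps: UU000UU000dvd → UU000UU000UU000dvd → (answer).

UU000UU000UU000UU000dvd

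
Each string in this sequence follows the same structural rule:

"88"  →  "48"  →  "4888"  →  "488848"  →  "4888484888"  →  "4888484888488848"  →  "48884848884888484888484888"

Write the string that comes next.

Each term (from the third on) is the previous term followed by the one before it: term 3 = 48·88 = 4888.
So term 8 is 48884848884888484888484888·4888484888488848.

488848488848884848884848884888484888488848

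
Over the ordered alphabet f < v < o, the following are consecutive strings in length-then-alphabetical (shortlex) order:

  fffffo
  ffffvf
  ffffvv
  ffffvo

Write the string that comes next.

ffffof

The successor of ffffvo increments the rightmost position that isn't already o and resets every position after it to f.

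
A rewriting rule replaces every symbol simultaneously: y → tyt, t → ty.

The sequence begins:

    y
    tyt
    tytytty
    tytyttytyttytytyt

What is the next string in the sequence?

tytyttytyttytytyttytyttytytyttytyttytytty

Replace each of the 17 characters of tytyttytyttytytyt in place — ty tyt ty tyt ty ty tyt ty tyt ty ty tyt ty tyt ty tyt ty — and concatenate.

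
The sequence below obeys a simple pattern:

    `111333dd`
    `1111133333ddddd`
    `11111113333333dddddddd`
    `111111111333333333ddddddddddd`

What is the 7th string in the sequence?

Reading off run lengths: 1 runs 3, 5, 7, 9; 3 runs 3, 5, 7, 9; d runs 2, 5, 8, 11 — each is linear in n (n = 1, 2, …).
For term 7, n = 7, so the run lengths are 15, 15, 20.

111111111111111333333333333333dddddddddddddddddddd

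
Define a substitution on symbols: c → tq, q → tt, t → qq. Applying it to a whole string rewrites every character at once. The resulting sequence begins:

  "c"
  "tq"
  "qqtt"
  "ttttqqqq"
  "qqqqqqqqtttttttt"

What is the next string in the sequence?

ttttttttttttttttqqqqqqqqqqqqqqqq

Replace each of the 16 characters of qqqqqqqqtttttttt in place — tt tt tt tt tt tt tt tt qq qq qq qq qq qq qq qq — and concatenate.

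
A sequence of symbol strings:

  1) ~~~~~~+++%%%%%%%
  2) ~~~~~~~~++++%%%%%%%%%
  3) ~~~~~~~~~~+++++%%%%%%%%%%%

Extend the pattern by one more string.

The n-th term is 2n ~'s then n +'s then 2n+1 %'s, where the shown terms are n = 3, 4, 5.
Setting n = 6 gives 12, 6, 13 characters in each block.

~~~~~~~~~~~~++++++%%%%%%%%%%%%%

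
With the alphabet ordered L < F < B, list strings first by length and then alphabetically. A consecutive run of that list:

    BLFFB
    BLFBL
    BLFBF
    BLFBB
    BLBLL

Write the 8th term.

BLBFL

Continuing the enumeration 3 steps past BLBLL: BLBLL → BLBLF → BLBLB → (answer).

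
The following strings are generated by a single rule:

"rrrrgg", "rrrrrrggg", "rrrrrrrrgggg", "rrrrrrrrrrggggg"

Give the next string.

The n-th term is 2n r's then n g's, where the shown terms are n = 2, 3, 4, 5.
Setting n = 6 gives 12, 6 characters in each block.

rrrrrrrrrrrrgggggg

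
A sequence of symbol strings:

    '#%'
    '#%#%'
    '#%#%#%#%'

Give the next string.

Every step duplicates the string.
Doubling #%#%#%#%:

#%#%#%#%#%#%#%#%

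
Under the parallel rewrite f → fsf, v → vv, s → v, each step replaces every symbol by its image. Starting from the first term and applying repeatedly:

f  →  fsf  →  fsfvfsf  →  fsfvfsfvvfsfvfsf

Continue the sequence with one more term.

fsfvfsfvvfsfvfsfvvvvfsfvfsfvvfsfvfsf

Applying the rule to each of the 16 symbols of fsfvfsfvvfsfvfsf gives the pieces fsf v fsf vv fsf v fsf vv vv fsf v fsf vv fsf v fsf, which concatenate to the answer.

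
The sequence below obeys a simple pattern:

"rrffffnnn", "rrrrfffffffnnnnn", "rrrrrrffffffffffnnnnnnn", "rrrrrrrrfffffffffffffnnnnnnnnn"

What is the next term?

Reading off run lengths: r runs 2, 4, 6, 8; f runs 4, 7, 10, 13; n runs 3, 5, 7, 9 — each is linear in n (n = 1, 2, …).
Setting n = 5 gives 10, 16, 11 characters in each block.

rrrrrrrrrrffffffffffffffffnnnnnnnnnnn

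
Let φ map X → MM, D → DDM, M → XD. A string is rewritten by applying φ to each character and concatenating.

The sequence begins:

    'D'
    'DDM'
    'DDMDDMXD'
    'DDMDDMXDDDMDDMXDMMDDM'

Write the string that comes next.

Rewriting the 21 symbols of DDMDDMXDDDMDDMXDMMDDM one by one yields DDM DDM XD DDM DDM XD MM DDM DDM DDM XD DDM DDM XD MM DDM XD XD DDM DDM XD; concatenated:

DDMDDMXDDDMDDMXDMMDDMDDMDDMXDDDMDDMXDMMDDMXDXDDDMDDMXD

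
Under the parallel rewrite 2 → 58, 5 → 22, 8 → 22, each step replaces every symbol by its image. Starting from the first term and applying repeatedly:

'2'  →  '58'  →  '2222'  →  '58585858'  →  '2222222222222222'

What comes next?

Applying the rule to each of the 16 symbols of 2222222222222222 gives the pieces 58 58 58 58 58 58 58 58 58 58 58 58 58 58 58 58, which concatenate to the answer.

58585858585858585858585858585858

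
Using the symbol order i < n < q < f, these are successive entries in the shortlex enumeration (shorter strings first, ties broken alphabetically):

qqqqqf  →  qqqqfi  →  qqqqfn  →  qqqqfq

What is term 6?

qqqfii

Continuing the enumeration 2 steps past qqqqfq: qqqqfq → qqqqff → (answer).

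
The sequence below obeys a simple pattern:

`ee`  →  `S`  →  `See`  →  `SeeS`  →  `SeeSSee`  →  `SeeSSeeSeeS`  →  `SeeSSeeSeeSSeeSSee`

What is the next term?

From term 3 onward, concatenate the last term with the second-to-last: S·ee = See, See·S = SeeS, …
The next term joins SeeSSeeSeeSSeeSSee and SeeSSeeSeeS.

SeeSSeeSeeSSeeSSeeSeeSSeeSeeS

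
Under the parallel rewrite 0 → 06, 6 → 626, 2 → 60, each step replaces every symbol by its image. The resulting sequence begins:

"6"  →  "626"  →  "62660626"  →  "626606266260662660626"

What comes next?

6266062662606626606266266062606626626606266260662660626

Replace each of the 21 characters of 626606266260662660626 in place — 626 60 626 626 06 626 60 626 626 60 626 06 626 626 60 626 626 06 626 60 626 — and concatenate.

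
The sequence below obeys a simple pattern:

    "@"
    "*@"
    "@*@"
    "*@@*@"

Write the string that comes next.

@*@*@@*@

Each term (from the third on) is the two preceding terms concatenated in order: term 3 = @·*@ = @*@.
So term 5 is @*@·*@@*@.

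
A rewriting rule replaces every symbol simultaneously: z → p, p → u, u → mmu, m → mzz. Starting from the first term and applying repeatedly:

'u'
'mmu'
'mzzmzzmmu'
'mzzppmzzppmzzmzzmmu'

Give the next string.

mzzppuumzzppuumzzppmzzppmzzmzzmmu

Applying the rule to each of the 19 symbols of mzzppmzzppmzzmzzmmu gives the pieces mzz p p u u mzz p p u u mzz p p mzz p p mzz mzz mmu, which concatenate to the answer.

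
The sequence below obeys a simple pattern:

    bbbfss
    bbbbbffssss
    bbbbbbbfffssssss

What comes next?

bbbbbbbbbffffssssssss

Reading off run lengths: b runs 3, 5, 7; f runs 1, 2, 3; s runs 2, 4, 6 — each is linear in n (n = 1, 2, …).
At n = 4 the blocks have lengths 9, 4, 8.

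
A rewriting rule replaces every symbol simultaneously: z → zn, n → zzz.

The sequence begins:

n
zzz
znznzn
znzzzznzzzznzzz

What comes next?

Applying the rule to each of the 15 symbols of znzzzznzzzznzzz gives the pieces zn zzz zn zn zn zn zzz zn zn zn zn zzz zn zn zn, which concatenate to the answer.

znzzzznznznznzzzznznznznzzzznznzn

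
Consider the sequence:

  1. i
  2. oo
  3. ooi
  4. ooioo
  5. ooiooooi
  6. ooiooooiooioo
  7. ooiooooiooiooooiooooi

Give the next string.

From term 3 onward, concatenate the last term with the second-to-last: oo·i = ooi, ooi·oo = ooioo, …
The next term joins ooiooooiooiooooiooooi and ooiooooiooioo.

ooiooooiooiooooiooooiooiooooiooioo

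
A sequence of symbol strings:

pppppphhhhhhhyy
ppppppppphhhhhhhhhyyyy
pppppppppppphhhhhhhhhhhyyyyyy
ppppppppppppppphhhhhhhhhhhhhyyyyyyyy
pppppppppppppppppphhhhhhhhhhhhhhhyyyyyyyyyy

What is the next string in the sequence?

Term n consists of 3n p's, followed by 2n+3 h's, followed by 2n-2 y's, where the shown terms are n = 2, 3, 4, 5, 6.
At n = 7 the blocks have lengths 21, 17, 12.

ppppppppppppppppppppphhhhhhhhhhhhhhhhhyyyyyyyyyyyy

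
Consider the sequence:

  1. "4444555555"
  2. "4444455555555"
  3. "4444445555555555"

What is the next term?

The n-th term is n+1 4's then 2n 5's, where the shown terms are n = 3, 4, 5.
Setting n = 6 gives 7, 12 characters in each block.

4444444555555555555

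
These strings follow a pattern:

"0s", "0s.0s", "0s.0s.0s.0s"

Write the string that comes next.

s(k+1) = s(k)·.·s(k) — each term doubles the last with '.' between the halves.
Doubling 0s.0s.0s.0s with '.' between the halves:

0s.0s.0s.0s.0s.0s.0s.0s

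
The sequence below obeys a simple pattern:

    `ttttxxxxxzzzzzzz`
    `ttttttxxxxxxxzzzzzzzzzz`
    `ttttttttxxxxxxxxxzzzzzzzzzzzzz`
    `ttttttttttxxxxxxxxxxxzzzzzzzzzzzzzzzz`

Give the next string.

Each string has the form t^{2n} x^{2n+1} z^{3n+1}, where the shown terms are n = 2, 3, 4, 5.
Setting n = 6 gives 12, 13, 19 characters in each block.

ttttttttttttxxxxxxxxxxxxxzzzzzzzzzzzzzzzzzzz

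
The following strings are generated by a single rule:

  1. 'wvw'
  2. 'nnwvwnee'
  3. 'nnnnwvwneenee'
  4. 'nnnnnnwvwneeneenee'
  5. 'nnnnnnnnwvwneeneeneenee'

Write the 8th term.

nnnnnnnnnnnnnnwvwneeneeneeneeneeneenee

Every step adds nn to the front and nee to the end of the previous string.
From nnnnnnnnwvwneeneeneenee, 3 further steps: nnnnnnnnwvwneeneeneenee → nnnnnnnnnnwvwneeneeneeneenee → nnnnnnnnnnnnwvwneeneeneeneeneenee → (answer).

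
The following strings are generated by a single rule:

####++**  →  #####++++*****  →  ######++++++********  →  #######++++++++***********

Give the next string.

Each string has the form #^{n+3} +^{2n} *^{3n-1} (n = 1, 2, …).
At n = 5 the blocks have lengths 8, 10, 14.

########++++++++++**************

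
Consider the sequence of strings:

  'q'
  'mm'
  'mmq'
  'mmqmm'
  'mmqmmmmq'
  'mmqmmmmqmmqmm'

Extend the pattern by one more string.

From term 3 onward, concatenate the last term with the second-to-last: mm·q = mmq, mmq·mm = mmqmm, …
So term 7 is mmqmmmmqmmqmm·mmqmmmmq.

mmqmmmmqmmqmmmmqmmmmq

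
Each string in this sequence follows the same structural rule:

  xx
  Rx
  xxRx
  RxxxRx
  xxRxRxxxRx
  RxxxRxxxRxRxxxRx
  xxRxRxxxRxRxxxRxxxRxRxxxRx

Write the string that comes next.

RxxxRxxxRxRxxxRxxxRxRxxxRxRxxxRxxxRxRxxxRx

From term 3 onward, concatenate the second-to-last term with the last: xx·Rx = xxRx, Rx·xxRx = RxxxRx, …
So term 8 is RxxxRxxxRxRxxxRx·xxRxRxxxRxRxxxRxxxRxRxxxRx.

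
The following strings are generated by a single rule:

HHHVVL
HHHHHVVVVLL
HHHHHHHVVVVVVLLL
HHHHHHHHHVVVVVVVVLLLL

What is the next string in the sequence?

Term n consists of 2n+1 H's, followed by 2n V's, followed by n L's (n = 1, 2, …).
For the next term, n = 5, so the run lengths are 11, 10, 5.

HHHHHHHHHHHVVVVVVVVVVLLLLL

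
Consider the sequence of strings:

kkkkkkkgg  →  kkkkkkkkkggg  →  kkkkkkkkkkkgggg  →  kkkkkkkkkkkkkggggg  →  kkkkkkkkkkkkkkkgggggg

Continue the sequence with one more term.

Reading off run lengths: k runs 7, 9, 11, 13, 15; g runs 2, 3, 4, 5, 6 — each is linear in n, where the shown terms are n = 3, 4, 5, 6, 7.
At n = 8 the blocks have lengths 17, 7.

kkkkkkkkkkkkkkkkkggggggg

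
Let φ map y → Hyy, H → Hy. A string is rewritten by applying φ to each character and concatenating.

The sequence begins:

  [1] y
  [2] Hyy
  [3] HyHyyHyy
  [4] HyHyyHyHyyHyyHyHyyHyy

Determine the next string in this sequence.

HyHyyHyHyyHyyHyHyyHyHyyHyyHyHyyHyyHyHyyHyHyyHyyHyHyyHyy

Replace each of the 21 characters of HyHyyHyHyyHyyHyHyyHyy in place — Hy Hyy Hy Hyy Hyy Hy Hyy Hy Hyy Hyy Hy Hyy Hyy Hy Hyy Hy Hyy Hyy Hy Hyy Hyy — and concatenate.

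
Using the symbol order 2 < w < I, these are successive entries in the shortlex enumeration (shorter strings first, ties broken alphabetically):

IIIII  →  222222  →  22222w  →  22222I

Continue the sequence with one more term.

Find the rightmost character of 22222I below I, bump it to the next letter, and reset everything to its right to 2.

2222w2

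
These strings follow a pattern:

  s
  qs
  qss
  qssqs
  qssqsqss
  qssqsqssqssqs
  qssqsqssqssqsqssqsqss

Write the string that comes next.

Each term (from the third on) is the previous term followed by the one before it: term 3 = qs·s = qss.
Continuing: qssqsqssqssqsqssqsqss · qssqsqssqssqs gives term 8.

qssqsqssqssqsqssqsqssqssqsqssqssqs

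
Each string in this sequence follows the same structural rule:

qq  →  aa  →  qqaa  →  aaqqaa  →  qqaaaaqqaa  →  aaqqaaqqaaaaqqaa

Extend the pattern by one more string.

This is a Fibonacci-style word recurrence s(k) = s(k−2)·s(k−1): e.g. qq·aa = qqaa.
The next term joins qqaaaaqqaa and aaqqaaqqaaaaqqaa.

qqaaaaqqaaaaqqaaqqaaaaqqaa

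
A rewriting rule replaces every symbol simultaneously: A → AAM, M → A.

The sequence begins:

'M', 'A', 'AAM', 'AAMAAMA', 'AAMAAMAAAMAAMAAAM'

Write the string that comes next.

AAMAAMAAAMAAMAAAMAAMAAMAAAMAAMAAAMAAMAAMA

Replace each of the 17 characters of AAMAAMAAAMAAMAAAM in place — AAM AAM A AAM AAM A AAM AAM AAM A AAM AAM A AAM AAM AAM A — and concatenate.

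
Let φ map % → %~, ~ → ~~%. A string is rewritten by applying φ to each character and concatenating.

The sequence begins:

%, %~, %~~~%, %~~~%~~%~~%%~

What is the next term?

Rewriting the 13 symbols of %~~~%~~%~~%%~ one by one yields %~ ~~% ~~% ~~% %~ ~~% ~~% %~ ~~% ~~% %~ %~ ~~%; concatenated:

%~~~%~~%~~%%~~~%~~%%~~~%~~%%~%~~~%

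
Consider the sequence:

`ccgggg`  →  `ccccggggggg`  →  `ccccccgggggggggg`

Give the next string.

Reading off run lengths: c runs 2, 4, 6; g runs 4, 7, 10 — each is linear in n (n = 1, 2, …).
For the next term, n = 4, so the run lengths are 8, 13.

ccccccccggggggggggggg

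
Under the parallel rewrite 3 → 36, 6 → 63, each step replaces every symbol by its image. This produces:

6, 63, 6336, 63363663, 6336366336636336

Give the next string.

63363663366363363663633663363663

φ(6336366336636336) expands symbol-by-symbol to 63 36 36 63 36 63 63 36 36 63 63 36 63 36 36 63; joining the 16 pieces gives the next term.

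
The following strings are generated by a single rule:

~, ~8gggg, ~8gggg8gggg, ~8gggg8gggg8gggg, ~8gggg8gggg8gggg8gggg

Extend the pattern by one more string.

Each term is the previous one with 8gggg appended.
Applying this once more to ~8gggg8gggg8gggg8gggg:

~8gggg8gggg8gggg8gggg8gggg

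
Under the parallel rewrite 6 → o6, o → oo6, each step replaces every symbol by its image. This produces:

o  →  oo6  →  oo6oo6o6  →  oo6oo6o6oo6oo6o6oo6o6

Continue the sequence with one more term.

Rewriting the 21 symbols of oo6oo6o6oo6oo6o6oo6o6 one by one yields oo6 oo6 o6 oo6 oo6 o6 oo6 o6 oo6 oo6 o6 oo6 oo6 o6 oo6 o6 oo6 oo6 o6 oo6 o6; concatenated:

oo6oo6o6oo6oo6o6oo6o6oo6oo6o6oo6oo6o6oo6o6oo6oo6o6oo6o6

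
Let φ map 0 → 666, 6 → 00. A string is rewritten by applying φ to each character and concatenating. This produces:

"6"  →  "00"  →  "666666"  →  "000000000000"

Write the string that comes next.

666666666666666666666666666666666666

Apply φ to 000000000000 symbol by symbol: 0→666, 0→666, 0→666, 0→666, 0→666, 0→666, 0→666, 0→666, 0→666, 0→666, 0→666, 0→666; joined: 666 666 666 666 666 666 666 666 666 666 666 666.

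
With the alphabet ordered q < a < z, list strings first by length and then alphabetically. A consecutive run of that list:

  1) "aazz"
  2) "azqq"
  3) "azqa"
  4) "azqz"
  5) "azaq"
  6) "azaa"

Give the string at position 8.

Advancing 2 positions from azaa through azaa → azaz reaches term 8.

azzq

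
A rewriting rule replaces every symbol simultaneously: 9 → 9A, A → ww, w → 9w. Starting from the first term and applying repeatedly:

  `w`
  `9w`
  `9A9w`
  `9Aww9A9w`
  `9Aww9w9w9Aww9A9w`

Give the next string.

9Aww9w9w9A9w9A9w9Aww9w9w9Aww9A9w

Applying the rule to each of the 16 symbols of 9Aww9w9w9Aww9A9w gives the pieces 9A ww 9w 9w 9A 9w 9A 9w 9A ww 9w 9w 9A ww 9A 9w, which concatenate to the answer.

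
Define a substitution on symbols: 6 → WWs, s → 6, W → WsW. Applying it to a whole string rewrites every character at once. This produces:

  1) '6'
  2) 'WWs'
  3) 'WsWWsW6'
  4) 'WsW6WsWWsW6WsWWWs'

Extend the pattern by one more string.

Rewriting the 17 symbols of WsW6WsWWsW6WsWWWs one by one yields WsW 6 WsW WWs WsW 6 WsW WsW 6 WsW WWs WsW 6 WsW WsW WsW 6; concatenated:

WsW6WsWWWsWsW6WsWWsW6WsWWWsWsW6WsWWsWWsW6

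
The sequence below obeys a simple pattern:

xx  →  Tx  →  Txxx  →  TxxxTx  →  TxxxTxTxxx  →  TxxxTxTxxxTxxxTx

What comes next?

TxxxTxTxxxTxxxTxTxxxTxTxxx

From term 3 onward, concatenate the last term with the second-to-last: Tx·xx = Txxx, Txxx·Tx = TxxxTx, …
So term 7 is TxxxTxTxxxTxxxTx·TxxxTxTxxx.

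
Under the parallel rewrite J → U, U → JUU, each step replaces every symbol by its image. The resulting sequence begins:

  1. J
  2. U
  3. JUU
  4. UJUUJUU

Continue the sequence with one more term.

Expanding UJUUJUU: U→JUU, J→U, U→JUU, U→JUU, J→U, U→JUU, U→JUU. Concatenated: JUU U JUU JUU U JUU JUU.

JUUUJUUJUUUJUUJUU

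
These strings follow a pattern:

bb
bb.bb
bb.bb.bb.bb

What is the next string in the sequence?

Every step duplicates the string with '.' between the halves.
So the next term is two copies of bb.bb.bb.bb with '.' between the halves.

bb.bb.bb.bb.bb.bb.bb.bb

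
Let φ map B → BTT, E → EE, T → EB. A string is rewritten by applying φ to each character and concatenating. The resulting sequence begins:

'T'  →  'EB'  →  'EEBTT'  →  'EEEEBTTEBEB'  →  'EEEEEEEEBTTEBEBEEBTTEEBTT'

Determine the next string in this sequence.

Rewriting the 25 symbols of EEEEEEEEBTTEBEBEEBTTEEBTT one by one yields EE EE EE EE EE EE EE EE BTT EB EB EE BTT EE BTT EE EE BTT EB EB EE EE BTT EB EB; concatenated:

EEEEEEEEEEEEEEEEBTTEBEBEEBTTEEBTTEEEEBTTEBEBEEEEBTTEBEB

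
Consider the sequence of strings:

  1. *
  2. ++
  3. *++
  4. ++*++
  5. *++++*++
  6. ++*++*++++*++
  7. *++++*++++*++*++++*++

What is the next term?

From term 3 onward, concatenate the second-to-last term with the last: *·++ = *++, ++·*++ = ++*++, …
So term 8 is ++*++*++++*++·*++++*++++*++*++++*++.

++*++*++++*++*++++*++++*++*++++*++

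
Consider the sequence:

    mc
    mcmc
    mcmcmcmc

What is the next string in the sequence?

Every step duplicates the string.
Doubling mcmcmcmc:

mcmcmcmcmcmcmcmc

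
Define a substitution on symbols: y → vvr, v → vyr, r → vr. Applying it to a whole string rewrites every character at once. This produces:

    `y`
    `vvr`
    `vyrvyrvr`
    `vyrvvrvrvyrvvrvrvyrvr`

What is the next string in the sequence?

Replace each of the 21 characters of vyrvvrvrvyrvvrvrvyrvr in place — vyr vvr vr vyr vyr vr vyr vr vyr vvr vr vyr vyr vr vyr vr vyr vvr vr vyr vr — and concatenate.

vyrvvrvrvyrvyrvrvyrvrvyrvvrvrvyrvyrvrvyrvrvyrvvrvrvyrvr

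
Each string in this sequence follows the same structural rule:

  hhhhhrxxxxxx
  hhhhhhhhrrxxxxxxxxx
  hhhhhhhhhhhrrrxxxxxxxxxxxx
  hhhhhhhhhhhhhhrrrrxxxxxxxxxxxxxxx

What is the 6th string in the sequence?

The n-th term is 3n+2 h's then n r's then 3n+3 x's (n = 1, 2, …).
At n = 6 the blocks have lengths 20, 6, 21.

hhhhhhhhhhhhhhhhhhhhrrrrrrxxxxxxxxxxxxxxxxxxxxx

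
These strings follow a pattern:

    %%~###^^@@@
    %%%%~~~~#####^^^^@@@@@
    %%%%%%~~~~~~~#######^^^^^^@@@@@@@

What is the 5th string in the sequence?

%%%%%%%%%%~~~~~~~~~~~~~###########^^^^^^^^^^@@@@@@@@@@@

Term n consists of 2n %'s, followed by 3n-2 ~'s, followed by 2n+1 #'s, followed by 2n ^'s, followed by 2n+1 @'s (n = 1, 2, …).
For term 5, n = 5, so the run lengths are 10, 13, 11, 10, 11.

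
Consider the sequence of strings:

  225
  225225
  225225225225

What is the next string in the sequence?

225225225225225225225225

s(k+1) = s(k)·s(k) — each term doubles the last.
One more doubling of 225225225225 gives the answer.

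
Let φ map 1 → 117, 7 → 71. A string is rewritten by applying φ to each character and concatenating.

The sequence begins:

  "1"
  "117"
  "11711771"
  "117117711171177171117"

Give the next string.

φ(117117711171177171117) expands symbol-by-symbol to 117 117 71 117 117 71 71 117 117 117 71 117 117 71 71 117 71 117 117 117 71; joining the 21 pieces gives the next term.

1171177111711771711171171177111711771711177111711711771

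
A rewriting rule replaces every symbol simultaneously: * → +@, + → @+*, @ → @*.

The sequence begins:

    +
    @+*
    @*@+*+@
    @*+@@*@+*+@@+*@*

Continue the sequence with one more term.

Replace each of the 16 characters of @*+@@*@+*+@@+*@* in place — @* +@ @+* @* @* +@ @* @+* +@ @+* @* @* @+* +@ @* +@ — and concatenate.

@*+@@+*@*@*+@@*@+*+@@+*@*@*@+*+@@*+@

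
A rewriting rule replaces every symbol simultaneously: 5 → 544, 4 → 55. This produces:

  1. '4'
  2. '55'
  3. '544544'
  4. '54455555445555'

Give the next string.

φ(54455555445555) expands symbol-by-symbol to 544 55 55 544 544 544 544 544 55 55 544 544 544 544; joining the 14 pieces gives the next term.

54455555445445445445445555544544544544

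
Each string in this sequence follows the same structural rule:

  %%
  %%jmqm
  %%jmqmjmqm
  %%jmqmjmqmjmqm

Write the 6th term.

The strings grow by a fixed suffix jmqm each time.
From %%jmqmjmqmjmqm, 2 further steps: %%jmqmjmqmjmqm → %%jmqmjmqmjmqmjmqm → (answer).

%%jmqmjmqmjmqmjmqmjmqm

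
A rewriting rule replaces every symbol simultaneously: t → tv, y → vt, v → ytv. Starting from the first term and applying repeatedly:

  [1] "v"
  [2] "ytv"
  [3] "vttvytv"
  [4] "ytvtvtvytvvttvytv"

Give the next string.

vttvytvtvytvtvytvvttvytvytvtvtvytvvttvytv

Applying the rule to each of the 17 symbols of ytvtvtvytvvttvytv gives the pieces vt tv ytv tv ytv tv ytv vt tv ytv ytv tv tv ytv vt tv ytv, which concatenate to the answer.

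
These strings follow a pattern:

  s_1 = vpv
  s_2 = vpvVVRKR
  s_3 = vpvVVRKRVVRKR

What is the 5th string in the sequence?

vpvVVRKRVVRKRVVRKRVVRKR

Each term is the previous one with VVRKR appended.
From vpvVVRKRVVRKR, 2 further steps: vpvVVRKRVVRKR → vpvVVRKRVVRKRVVRKR → (answer).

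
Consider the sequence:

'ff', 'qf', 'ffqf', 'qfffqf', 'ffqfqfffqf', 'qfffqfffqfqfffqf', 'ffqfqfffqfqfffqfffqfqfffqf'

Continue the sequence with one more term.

This is a Fibonacci-style word recurrence s(k) = s(k−2)·s(k−1): e.g. ff·qf = ffqf.
Continuing: qfffqfffqfqfffqf · ffqfqfffqfqfffqfffqfqfffqf gives term 8.

qfffqfffqfqfffqfffqfqfffqfqfffqfffqfqfffqf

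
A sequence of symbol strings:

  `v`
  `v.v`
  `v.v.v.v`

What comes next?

Every step duplicates the string with '.' between the halves.
Doubling v.v.v.v with '.' between the halves:

v.v.v.v.v.v.v.v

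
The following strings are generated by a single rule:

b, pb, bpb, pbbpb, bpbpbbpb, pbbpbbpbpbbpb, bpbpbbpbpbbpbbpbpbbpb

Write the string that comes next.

pbbpbbpbpbbpbbpbpbbpbpbbpbbpbpbbpb

This is a Fibonacci-style word recurrence s(k) = s(k−2)·s(k−1): e.g. b·pb = bpb.
So term 8 is pbbpbbpbpbbpb·bpbpbbpbpbbpbbpbpbbpb.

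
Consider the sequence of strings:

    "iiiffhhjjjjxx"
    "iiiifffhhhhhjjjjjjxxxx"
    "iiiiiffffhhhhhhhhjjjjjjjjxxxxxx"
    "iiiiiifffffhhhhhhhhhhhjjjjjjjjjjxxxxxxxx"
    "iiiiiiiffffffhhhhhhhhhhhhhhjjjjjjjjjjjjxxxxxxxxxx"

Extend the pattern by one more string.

iiiiiiiifffffffhhhhhhhhhhhhhhhhhjjjjjjjjjjjjjjxxxxxxxxxxxx

Term n consists of n+2 i's, followed by n+1 f's, followed by 3n-1 h's, followed by 2n+2 j's, followed by 2n x's (n = 1, 2, …).
At n = 6 the blocks have lengths 8, 7, 17, 14, 12.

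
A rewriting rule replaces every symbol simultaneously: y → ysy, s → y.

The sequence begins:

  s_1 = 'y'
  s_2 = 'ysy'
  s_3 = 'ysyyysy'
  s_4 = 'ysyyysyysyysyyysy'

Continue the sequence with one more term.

ysyyysyysyysyyysyysyyysyysyyysyysyysyyysy

Replace each of the 17 characters of ysyyysyysyysyyysy in place — ysy y ysy ysy ysy y ysy ysy y ysy ysy y ysy ysy ysy y ysy — and concatenate.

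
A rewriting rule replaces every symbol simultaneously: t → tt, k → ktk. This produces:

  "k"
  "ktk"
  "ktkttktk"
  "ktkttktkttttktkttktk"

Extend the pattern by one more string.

ktkttktkttttktkttktkttttttttktkttktkttttktkttktk

φ(ktkttktkttttktkttktk) expands symbol-by-symbol to ktk tt ktk tt tt ktk tt ktk tt tt tt tt ktk tt ktk tt tt ktk tt ktk; joining the 20 pieces gives the next term.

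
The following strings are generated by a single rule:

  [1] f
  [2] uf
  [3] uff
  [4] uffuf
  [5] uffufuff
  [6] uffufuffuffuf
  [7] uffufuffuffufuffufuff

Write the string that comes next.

This is a Fibonacci-style word recurrence s(k) = s(k−1)·s(k−2): e.g. uf·f = uff.
So term 8 is uffufuffuffufuffufuff·uffufuffuffuf.

uffufuffuffufuffufuffuffufuffuffuf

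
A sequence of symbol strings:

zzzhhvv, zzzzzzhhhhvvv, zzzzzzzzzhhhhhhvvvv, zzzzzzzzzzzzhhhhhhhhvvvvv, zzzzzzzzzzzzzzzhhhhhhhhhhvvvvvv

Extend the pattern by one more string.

zzzzzzzzzzzzzzzzzzhhhhhhhhhhhhvvvvvvv

The n-th term is 3n z's then 2n h's then n+1 v's (n = 1, 2, …).
For the next term, n = 6, so the run lengths are 18, 12, 7.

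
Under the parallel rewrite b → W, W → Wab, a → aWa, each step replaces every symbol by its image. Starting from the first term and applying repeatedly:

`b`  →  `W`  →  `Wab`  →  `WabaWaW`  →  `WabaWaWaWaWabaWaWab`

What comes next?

φ(WabaWaWaWaWabaWaWab) expands symbol-by-symbol to Wab aWa W aWa Wab aWa Wab aWa Wab aWa Wab aWa W aWa Wab aWa Wab aWa W; joining the 19 pieces gives the next term.

WabaWaWaWaWabaWaWabaWaWabaWaWabaWaWaWaWabaWaWabaWaW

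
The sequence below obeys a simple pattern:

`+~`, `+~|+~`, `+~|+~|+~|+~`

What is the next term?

Every step duplicates the string with '|' between the halves.
Doubling +~|+~|+~|+~ with '|' between the halves:

+~|+~|+~|+~|+~|+~|+~|+~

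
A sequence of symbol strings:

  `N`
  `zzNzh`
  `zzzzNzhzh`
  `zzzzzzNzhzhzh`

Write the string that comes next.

Every step adds zz to the front and zh to the end of the previous string.
Applying this once more to zzzzzzNzhzhzh:

zzzzzzzzNzhzhzhzh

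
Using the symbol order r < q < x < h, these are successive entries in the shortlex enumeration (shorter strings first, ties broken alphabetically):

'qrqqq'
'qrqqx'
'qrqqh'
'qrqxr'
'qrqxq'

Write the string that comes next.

Find the rightmost character of qrqxq below h, bump it to the next letter, and reset everything to its right to r.

qrqxx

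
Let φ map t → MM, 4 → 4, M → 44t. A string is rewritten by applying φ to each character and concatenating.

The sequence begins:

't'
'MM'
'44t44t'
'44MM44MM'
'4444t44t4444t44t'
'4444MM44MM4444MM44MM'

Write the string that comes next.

Rewriting the 20 symbols of 4444MM44MM4444MM44MM one by one yields 4 4 4 4 44t 44t 4 4 44t 44t 4 4 4 4 44t 44t 4 4 44t 44t; concatenated:

444444t44t4444t44t444444t44t4444t44t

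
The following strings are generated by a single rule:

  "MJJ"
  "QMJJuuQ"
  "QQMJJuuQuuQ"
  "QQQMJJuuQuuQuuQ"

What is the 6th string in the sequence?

QQQQQMJJuuQuuQuuQuuQuuQ

Each term wraps the previous one in Q on the left and uuQ on the right.
From QQQMJJuuQuuQuuQ, 2 further steps: QQQMJJuuQuuQuuQ → QQQQMJJuuQuuQuuQuuQ → (answer).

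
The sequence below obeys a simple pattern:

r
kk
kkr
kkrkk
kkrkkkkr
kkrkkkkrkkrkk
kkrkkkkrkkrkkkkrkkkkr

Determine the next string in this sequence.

kkrkkkkrkkrkkkkrkkkkrkkrkkkkrkkrkk

Each term (from the third on) is the previous term followed by the one before it: term 3 = kk·r = kkr.
Continuing: kkrkkkkrkkrkkkkrkkkkr · kkrkkkkrkkrkk gives term 8.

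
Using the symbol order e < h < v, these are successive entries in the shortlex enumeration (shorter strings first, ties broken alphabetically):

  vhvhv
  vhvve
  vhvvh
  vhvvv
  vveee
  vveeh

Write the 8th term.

Advancing 2 positions from vveeh through vveeh → vveev reaches term 8.

vvehe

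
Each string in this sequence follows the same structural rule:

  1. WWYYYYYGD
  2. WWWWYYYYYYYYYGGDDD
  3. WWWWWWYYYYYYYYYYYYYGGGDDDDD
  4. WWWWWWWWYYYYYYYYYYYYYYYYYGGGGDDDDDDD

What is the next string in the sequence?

Reading off run lengths: W runs 2, 4, 6, 8; Y runs 5, 9, 13, 17; G runs 1, 2, 3, 4; D runs 1, 3, 5, 7 — each is linear in n (n = 1, 2, …).
Setting n = 5 gives 10, 21, 5, 9 characters in each block.

WWWWWWWWWWYYYYYYYYYYYYYYYYYYYYYGGGGGDDDDDDDDD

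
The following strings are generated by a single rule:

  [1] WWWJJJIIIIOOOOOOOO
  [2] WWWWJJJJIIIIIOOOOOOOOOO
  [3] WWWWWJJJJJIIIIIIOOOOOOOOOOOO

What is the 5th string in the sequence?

The n-th term is n W's then n J's then n+1 I's then 2n+2 O's, where the shown terms are n = 3, 4, 5.
At n = 7 the blocks have lengths 7, 7, 8, 16.

WWWWWWWJJJJJJJIIIIIIIIOOOOOOOOOOOOOOOO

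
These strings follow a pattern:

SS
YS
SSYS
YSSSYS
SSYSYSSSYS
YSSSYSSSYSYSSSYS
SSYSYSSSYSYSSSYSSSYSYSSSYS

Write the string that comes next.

This is a Fibonacci-style word recurrence s(k) = s(k−2)·s(k−1): e.g. SS·YS = SSYS.
Continuing: YSSSYSSSYSYSSSYS · SSYSYSSSYSYSSSYSSSYSYSSSYS gives term 8.

YSSSYSSSYSYSSSYSSSYSYSSSYSYSSSYSSSYSYSSSYS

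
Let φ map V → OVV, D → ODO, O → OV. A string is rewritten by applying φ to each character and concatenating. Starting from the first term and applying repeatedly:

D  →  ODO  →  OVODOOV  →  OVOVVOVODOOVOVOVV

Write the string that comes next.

Applying the rule to each of the 17 symbols of OVOVVOVODOOVOVOVV gives the pieces OV OVV OV OVV OVV OV OVV OV ODO OV OV OVV OV OVV OV OVV OVV, which concatenate to the answer.

OVOVVOVOVVOVVOVOVVOVODOOVOVOVVOVOVVOVOVVOVV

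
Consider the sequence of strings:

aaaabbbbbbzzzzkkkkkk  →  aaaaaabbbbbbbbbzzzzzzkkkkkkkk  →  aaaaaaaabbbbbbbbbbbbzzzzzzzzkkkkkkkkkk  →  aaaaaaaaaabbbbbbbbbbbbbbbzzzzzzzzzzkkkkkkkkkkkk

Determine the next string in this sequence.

aaaaaaaaaaaabbbbbbbbbbbbbbbbbbzzzzzzzzzzzzkkkkkkkkkkkkkk

The n-th term is 2n a's then 3n b's then 2n z's then 2n+2 k's, where the shown terms are n = 2, 3, 4, 5.
Setting n = 6 gives 12, 18, 12, 14 characters in each block.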